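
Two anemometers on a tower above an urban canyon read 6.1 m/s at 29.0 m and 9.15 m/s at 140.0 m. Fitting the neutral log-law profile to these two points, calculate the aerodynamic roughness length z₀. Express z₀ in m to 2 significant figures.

Log law: V(z) ∝ ln(z/z₀). With r = V₁/V₂ = 6.1/9.15 = 0.66667,
r · ln(z₂/z₀) = ln(z₁/z₀) ⇒ ln z₀ = (ln z₁ − r·ln z₂)/(1 − r)
ln z₀ = (3.36730 − 0.66667×4.94164) / 0.33333 = 0.2186
z₀ = exp(0.2186) = 1.244 m

z₀ ≈ 1.2 m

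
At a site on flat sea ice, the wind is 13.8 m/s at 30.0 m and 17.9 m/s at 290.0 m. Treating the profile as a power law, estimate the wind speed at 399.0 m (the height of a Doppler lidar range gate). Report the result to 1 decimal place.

First find α: α = ln(V₂/V₁)/ln(z₂/z₁) = ln(17.9/13.8)/ln(290.0/30.0) = 0.26013/2.26868 = 0.1147
Extrapolate from 290.0 m to 399.0 m: V₃ = 17.9 × (399.0/290.0)^0.1147 = 17.9 × 1.0373 = 18.5670 m/s

18.6 m/s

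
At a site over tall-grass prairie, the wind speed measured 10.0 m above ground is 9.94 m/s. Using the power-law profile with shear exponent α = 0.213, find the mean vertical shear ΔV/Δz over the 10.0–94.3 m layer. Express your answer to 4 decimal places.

0.0723 m/s/m

Power law: V₂ = V₁ · (z₂/z₁)^α = 9.94 × (9.4300)^0.213 = 16.0309 m/s
ΔV/Δz = (16.0309 − 9.94)/(94.3 − 10.0) = 6.0909/84.3000 = 0.07225 m/s/m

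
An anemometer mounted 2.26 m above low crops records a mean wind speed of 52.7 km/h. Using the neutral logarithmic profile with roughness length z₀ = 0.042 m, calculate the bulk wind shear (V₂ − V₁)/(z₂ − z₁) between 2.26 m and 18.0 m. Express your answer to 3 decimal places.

1.743 km/h/m

Log law: V₂ = V₁ · ln(z₂/z₀)/ln(z₁/z₀) = 52.7 × 6.0605/3.9855 = 80.1380 km/h
ΔV/Δz = (80.1380 − 52.7)/(18.0 − 2.26) = 27.4380/15.7400 = 1.74320 km/h/m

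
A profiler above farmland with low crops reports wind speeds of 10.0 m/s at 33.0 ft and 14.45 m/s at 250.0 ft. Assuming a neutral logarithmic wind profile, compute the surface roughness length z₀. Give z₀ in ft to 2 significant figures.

Log law: V(z) ∝ ln(z/z₀). With r = V₁/V₂ = 10.0/14.45 = 0.69204,
r · ln(z₂/z₀) = ln(z₁/z₀) ⇒ ln z₀ = (ln z₁ − r·ln z₂)/(1 − r)
ln z₀ = (3.49651 − 0.69204×5.52146) / 0.30796 = -1.0539
z₀ = exp(-1.0539) = 0.3486 ft

z₀ ≈ 0.35 ft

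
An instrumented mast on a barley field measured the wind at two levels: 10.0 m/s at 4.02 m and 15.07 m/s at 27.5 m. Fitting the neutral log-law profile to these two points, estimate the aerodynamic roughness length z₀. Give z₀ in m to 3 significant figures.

Log law: V(z) ∝ ln(z/z₀). With r = V₁/V₂ = 10.0/15.07 = 0.66357,
r · ln(z₂/z₀) = ln(z₁/z₀) ⇒ ln z₀ = (ln z₁ − r·ln z₂)/(1 − r)
ln z₀ = (1.39128 − 0.66357×3.31419) / 0.33643 = -2.4014
z₀ = exp(-2.4014) = 0.09059 m

z₀ ≈ 0.0906 m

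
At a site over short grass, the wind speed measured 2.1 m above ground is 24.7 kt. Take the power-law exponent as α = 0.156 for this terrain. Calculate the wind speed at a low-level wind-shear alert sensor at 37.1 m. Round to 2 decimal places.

38.66 kt

Power-law profile: V₂ = V₁ · (z₂/z₁)^α
V₂ = 24.7 × (37.1/2.1)^0.156 = 24.7 × (17.6667)^0.156
    = 24.7 × 1.5652 = 38.6592 kt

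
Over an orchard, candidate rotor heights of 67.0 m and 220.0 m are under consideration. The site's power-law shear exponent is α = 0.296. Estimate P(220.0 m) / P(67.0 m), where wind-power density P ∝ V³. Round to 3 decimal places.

2.874

Speed ratio: V_B/V_A = (z_B/z_A)^α = (220.0/67.0)^0.296 = (3.2836)^0.296 = 1.42180
Power-density ratio: P_B/P_A = (V_B/V_A)³ = (1.42180)³ = 2.87420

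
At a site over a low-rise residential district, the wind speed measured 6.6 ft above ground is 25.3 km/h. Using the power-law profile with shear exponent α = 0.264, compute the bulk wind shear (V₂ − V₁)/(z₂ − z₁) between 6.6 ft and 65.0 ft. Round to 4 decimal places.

Power law: V₂ = V₁ · (z₂/z₁)^α = 25.3 × (9.8485)^0.264 = 46.2775 km/h
ΔV/Δz = (46.2775 − 25.3)/(65.0 − 6.6) = 20.9775/58.4000 = 0.35920 km/h/ft

0.3592 km/h/ft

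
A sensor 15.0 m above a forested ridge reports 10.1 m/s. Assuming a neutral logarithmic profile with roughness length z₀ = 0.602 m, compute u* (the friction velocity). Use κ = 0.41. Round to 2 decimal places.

u* ≈ 1.29 m/s

Log law: V(z) = (u*/κ) · ln(z/z₀) ⇒ u* = κ · V / ln(z/z₀)
u* = 0.41 × 10.1 / ln(15.0/0.602) = 0.41 × 10.1 / 3.2155
   = 4.1410 / 3.2155 = 1.2878 m/s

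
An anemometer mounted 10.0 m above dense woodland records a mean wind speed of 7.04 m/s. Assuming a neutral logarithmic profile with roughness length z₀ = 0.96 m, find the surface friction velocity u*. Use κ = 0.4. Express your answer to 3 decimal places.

u* ≈ 1.202 m/s

Log law: V(z) = (u*/κ) · ln(z/z₀) ⇒ u* = κ · V / ln(z/z₀)
u* = 0.4 × 7.04 / ln(10.0/0.96) = 0.4 × 7.04 / 2.3434
   = 2.8160 / 2.3434 = 1.2017 m/s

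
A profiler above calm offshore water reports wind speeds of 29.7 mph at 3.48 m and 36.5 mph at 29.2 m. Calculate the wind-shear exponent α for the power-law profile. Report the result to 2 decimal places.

Power law: V₂/V₁ = (z₂/z₁)^α ⇒ α = ln(V₂/V₁) / ln(z₂/z₁)
α = ln(36.5/29.7) / ln(29.2/3.48) = ln(1.2290) / ln(8.3908)
  = 0.20617 / 2.12714 = 0.09692

α ≈ 0.10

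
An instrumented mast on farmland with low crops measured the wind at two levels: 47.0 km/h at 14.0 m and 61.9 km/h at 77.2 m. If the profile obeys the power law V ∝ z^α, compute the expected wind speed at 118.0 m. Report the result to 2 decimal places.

First find α: α = ln(V₂/V₁)/ln(z₂/z₁) = ln(61.9/47.0)/ln(77.2/14.0) = 0.27537/1.70734 = 0.1613
Extrapolate from 77.2 m to 118.0 m: V₃ = 61.9 × (118.0/77.2)^0.1613 = 61.9 × 1.0708 = 66.2842 km/h

66.28 km/h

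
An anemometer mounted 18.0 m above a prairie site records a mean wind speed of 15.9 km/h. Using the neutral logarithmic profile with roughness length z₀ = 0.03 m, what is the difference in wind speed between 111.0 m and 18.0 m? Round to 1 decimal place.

Log law: V₂ = V₁ · ln(z₂/z₀)/ln(z₁/z₀) = 15.9 × 8.2161/6.3969 = 20.4216 km/h
ΔV = 20.4216 − 15.9 = 4.5216 km/h

4.5 km/h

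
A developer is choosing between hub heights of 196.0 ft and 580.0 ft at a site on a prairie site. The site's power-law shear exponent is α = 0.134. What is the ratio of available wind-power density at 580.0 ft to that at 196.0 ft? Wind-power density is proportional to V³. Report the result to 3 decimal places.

Speed ratio: V_B/V_A = (z_B/z_A)^α = (580.0/196.0)^0.134 = (2.9592)^0.134 = 1.15648
Power-density ratio: P_B/P_A = (V_B/V_A)³ = (1.15648)³ = 1.54672

1.547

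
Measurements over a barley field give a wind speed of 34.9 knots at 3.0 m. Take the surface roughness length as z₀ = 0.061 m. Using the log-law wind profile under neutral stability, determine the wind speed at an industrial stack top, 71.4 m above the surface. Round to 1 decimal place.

63.3 knots

Log law: V(z) ∝ ln(z/z₀), so V₂/V₁ = ln(z₂/z₀) / ln(z₁/z₀).
ln(71.4/0.061) = 7.0652, ln(3.0/0.061) = 3.8955
V₂ = 34.9 × 7.0652/3.8955 = 34.9 × 1.8137 = 63.2974 knots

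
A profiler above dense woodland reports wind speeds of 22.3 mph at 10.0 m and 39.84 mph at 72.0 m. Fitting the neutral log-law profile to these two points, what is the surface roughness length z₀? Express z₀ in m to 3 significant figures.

z₀ ≈ 0.813 m

Log law: V(z) ∝ ln(z/z₀). With r = V₁/V₂ = 22.3/39.84 = 0.55974,
r · ln(z₂/z₀) = ln(z₁/z₀) ⇒ ln z₀ = (ln z₁ − r·ln z₂)/(1 − r)
ln z₀ = (2.30259 − 0.55974×4.27667) / 0.44026 = -0.2072
z₀ = exp(-0.2072) = 0.8128 m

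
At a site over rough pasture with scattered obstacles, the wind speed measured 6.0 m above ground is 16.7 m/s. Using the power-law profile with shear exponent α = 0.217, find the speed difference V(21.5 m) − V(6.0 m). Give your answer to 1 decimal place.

5.3 m/s

Power law: V₂ = V₁ · (z₂/z₁)^α = 16.7 × (3.5833)^0.217 = 22.0291 m/s
ΔV = 22.0291 − 16.7 = 5.3291 m/s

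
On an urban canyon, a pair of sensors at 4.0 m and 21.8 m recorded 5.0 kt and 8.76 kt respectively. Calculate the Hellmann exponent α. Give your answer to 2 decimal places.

Power law: V₂/V₁ = (z₂/z₁)^α ⇒ α = ln(V₂/V₁) / ln(z₂/z₁)
α = ln(8.76/5.0) / ln(21.8/4.0) = ln(1.7520) / ln(5.4500)
  = 0.56076 / 1.69562 = 0.33071

α ≈ 0.33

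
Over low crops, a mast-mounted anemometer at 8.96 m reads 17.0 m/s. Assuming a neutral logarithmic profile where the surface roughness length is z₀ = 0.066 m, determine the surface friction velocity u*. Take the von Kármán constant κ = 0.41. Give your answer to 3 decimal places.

u* ≈ 1.419 m/s

Log law: V(z) = (u*/κ) · ln(z/z₀) ⇒ u* = κ · V / ln(z/z₀)
u* = 0.41 × 17.0 / ln(8.96/0.066) = 0.41 × 17.0 / 4.9109
   = 6.9700 / 4.9109 = 1.4193 m/s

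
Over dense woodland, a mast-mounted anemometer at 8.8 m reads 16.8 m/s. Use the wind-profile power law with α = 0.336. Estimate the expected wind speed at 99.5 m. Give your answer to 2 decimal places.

37.95 m/s

Power-law profile: V₂ = V₁ · (z₂/z₁)^α
V₂ = 16.8 × (99.5/8.8)^0.336 = 16.8 × (11.3068)^0.336
    = 16.8 × 2.2590 = 37.9517 m/s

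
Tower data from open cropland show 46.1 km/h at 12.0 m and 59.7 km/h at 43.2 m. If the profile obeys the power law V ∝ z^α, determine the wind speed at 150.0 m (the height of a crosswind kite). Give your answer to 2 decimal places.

First find α: α = ln(V₂/V₁)/ln(z₂/z₁) = ln(59.7/46.1)/ln(43.2/12.0) = 0.25852/1.28093 = 0.2018
Extrapolate from 43.2 m to 150.0 m: V₃ = 59.7 × (150.0/43.2)^0.2018 = 59.7 × 1.2856 = 76.7503 km/h

76.75 km/h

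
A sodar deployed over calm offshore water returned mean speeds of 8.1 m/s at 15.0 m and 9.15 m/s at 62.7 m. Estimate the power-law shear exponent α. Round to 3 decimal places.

Power law: V₂/V₁ = (z₂/z₁)^α ⇒ α = ln(V₂/V₁) / ln(z₂/z₁)
α = ln(9.15/8.1) / ln(62.7/15.0) = ln(1.1296) / ln(4.1800)
  = 0.12189 / 1.43031 = 0.08522

α ≈ 0.085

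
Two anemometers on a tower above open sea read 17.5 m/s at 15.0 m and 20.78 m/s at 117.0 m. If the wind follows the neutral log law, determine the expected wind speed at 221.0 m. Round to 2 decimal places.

Log law: V ∝ ln(z/z₀). From the pair, with r = V₁/V₂ = 0.84216,
ln z₀ = (ln z₁ − r·ln z₂)/(1 − r) = (2.7081 − 0.84216×4.7622)/0.15784 = -8.2515 → z₀ = 0.0002609 m
V₃ = V₁ · ln(z₃/z₀)/ln(z₁/z₀) = 17.5 × 13.6496/10.9595 = 21.7955 m/s

21.80 m/s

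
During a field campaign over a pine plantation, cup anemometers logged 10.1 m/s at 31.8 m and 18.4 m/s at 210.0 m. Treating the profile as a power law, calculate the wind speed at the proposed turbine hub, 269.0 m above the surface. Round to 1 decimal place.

19.9 m/s

First find α: α = ln(V₂/V₁)/ln(z₂/z₁) = ln(18.4/10.1)/ln(210.0/31.8) = 0.59982/1.88764 = 0.3178
Extrapolate from 210.0 m to 269.0 m: V₃ = 18.4 × (269.0/210.0)^0.3178 = 18.4 × 1.0819 = 19.9062 m/s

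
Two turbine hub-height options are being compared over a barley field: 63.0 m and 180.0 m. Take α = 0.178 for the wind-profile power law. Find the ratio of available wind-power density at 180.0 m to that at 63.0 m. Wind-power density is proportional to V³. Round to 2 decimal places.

1.75

Speed ratio: V_B/V_A = (z_B/z_A)^α = (180.0/63.0)^0.178 = (2.8571)^0.178 = 1.20547
Power-density ratio: P_B/P_A = (V_B/V_A)³ = (1.20547)³ = 1.75173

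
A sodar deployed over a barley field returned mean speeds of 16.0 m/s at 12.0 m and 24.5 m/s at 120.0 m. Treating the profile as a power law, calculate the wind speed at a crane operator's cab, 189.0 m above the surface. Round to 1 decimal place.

First find α: α = ln(V₂/V₁)/ln(z₂/z₁) = ln(24.5/16.0)/ln(120.0/12.0) = 0.42608/2.30259 = 0.1850
Extrapolate from 120.0 m to 189.0 m: V₃ = 24.5 × (189.0/120.0)^0.1850 = 24.5 × 1.0877 = 26.6485 m/s

26.6 m/s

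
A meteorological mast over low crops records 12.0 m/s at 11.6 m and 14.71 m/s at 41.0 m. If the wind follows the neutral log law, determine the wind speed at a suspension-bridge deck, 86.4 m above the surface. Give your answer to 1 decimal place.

16.3 m/s

Log law: V ∝ ln(z/z₀). From the pair, with r = V₁/V₂ = 0.81577,
ln z₀ = (ln z₁ − r·ln z₂)/(1 − r) = (2.4510 − 0.81577×3.7136)/0.18423 = -3.1397 → z₀ = 0.04330 m
V₃ = V₁ · ln(z₃/z₀)/ln(z₁/z₀) = 12.0 × 7.5987/5.5907 = 16.3100 m/s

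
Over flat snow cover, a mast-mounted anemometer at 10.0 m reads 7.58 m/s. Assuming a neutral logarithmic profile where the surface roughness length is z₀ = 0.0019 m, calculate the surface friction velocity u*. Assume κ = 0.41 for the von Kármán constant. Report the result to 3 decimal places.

u* ≈ 0.363 m/s

Log law: V(z) = (u*/κ) · ln(z/z₀) ⇒ u* = κ · V / ln(z/z₀)
u* = 0.41 × 7.58 / ln(10.0/0.0019) = 0.41 × 7.58 / 8.5685
   = 3.1078 / 8.5685 = 0.3627 m/s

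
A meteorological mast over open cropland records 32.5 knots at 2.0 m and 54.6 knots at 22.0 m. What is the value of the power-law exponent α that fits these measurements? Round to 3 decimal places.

Power law: V₂/V₁ = (z₂/z₁)^α ⇒ α = ln(V₂/V₁) / ln(z₂/z₁)
α = ln(54.6/32.5) / ln(22.0/2.0) = ln(1.6800) / ln(11.0000)
  = 0.51879 / 2.39790 = 0.21635

α ≈ 0.216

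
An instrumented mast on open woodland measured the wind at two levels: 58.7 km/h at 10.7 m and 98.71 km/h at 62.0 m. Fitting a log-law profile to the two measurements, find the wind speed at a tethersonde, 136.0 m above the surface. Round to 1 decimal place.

116.6 km/h

Log law: V ∝ ln(z/z₀). From the pair, with r = V₁/V₂ = 0.59467,
ln z₀ = (ln z₁ − r·ln z₂)/(1 − r) = (2.3702 − 0.59467×4.1271)/0.40533 = -0.2073 → z₀ = 0.8127 m
V₃ = V₁ · ln(z₃/z₀)/ln(z₁/z₀) = 58.7 × 5.1200/2.5776 = 116.5988 km/h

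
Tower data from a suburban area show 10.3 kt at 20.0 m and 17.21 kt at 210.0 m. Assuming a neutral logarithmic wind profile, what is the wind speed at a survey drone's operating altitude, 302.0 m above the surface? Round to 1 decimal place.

18.3 kt

Log law: V ∝ ln(z/z₀). From the pair, with r = V₁/V₂ = 0.59849,
ln z₀ = (ln z₁ − r·ln z₂)/(1 − r) = (2.9957 − 0.59849×5.3471)/0.40151 = -0.5092 → z₀ = 0.6010 m
V₃ = V₁ · ln(z₃/z₀)/ln(z₁/z₀) = 10.3 × 6.2196/3.5049 = 18.2777 kt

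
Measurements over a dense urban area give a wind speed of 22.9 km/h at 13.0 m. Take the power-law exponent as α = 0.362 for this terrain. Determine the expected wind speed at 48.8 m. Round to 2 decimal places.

Power-law profile: V₂ = V₁ · (z₂/z₁)^α
V₂ = 22.9 × (48.8/13.0)^0.362 = 22.9 × (3.7538)^0.362
    = 22.9 × 1.6142 = 36.9654 km/h

36.97 km/h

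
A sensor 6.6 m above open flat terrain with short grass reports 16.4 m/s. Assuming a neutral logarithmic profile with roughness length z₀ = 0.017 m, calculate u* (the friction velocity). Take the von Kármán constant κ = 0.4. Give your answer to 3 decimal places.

u* ≈ 1.100 m/s

Log law: V(z) = (u*/κ) · ln(z/z₀) ⇒ u* = κ · V / ln(z/z₀)
u* = 0.4 × 16.4 / ln(6.6/0.017) = 0.4 × 16.4 / 5.9616
   = 6.5600 / 5.9616 = 1.1004 m/s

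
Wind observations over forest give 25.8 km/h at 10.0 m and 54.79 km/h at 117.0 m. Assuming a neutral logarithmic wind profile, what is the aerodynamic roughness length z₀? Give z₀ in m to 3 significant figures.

Log law: V(z) ∝ ln(z/z₀). With r = V₁/V₂ = 25.8/54.79 = 0.47089,
r · ln(z₂/z₀) = ln(z₁/z₀) ⇒ ln z₀ = (ln z₁ − r·ln z₂)/(1 − r)
ln z₀ = (2.30259 − 0.47089×4.76217) / 0.52911 = 0.1136
z₀ = exp(0.1136) = 1.120 m

z₀ ≈ 1.12 m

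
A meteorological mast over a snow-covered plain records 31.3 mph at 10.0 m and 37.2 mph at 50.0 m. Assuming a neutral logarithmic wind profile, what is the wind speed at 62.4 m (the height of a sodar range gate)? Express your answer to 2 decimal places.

38.01 mph

Log law: V ∝ ln(z/z₀). From the pair, with r = V₁/V₂ = 0.84140,
ln z₀ = (ln z₁ − r·ln z₂)/(1 − r) = (2.3026 − 0.84140×3.9120)/0.15860 = -6.2356 → z₀ = 0.001958 m
V₃ = V₁ · ln(z₃/z₀)/ln(z₁/z₀) = 31.3 × 10.3692/8.5382 = 38.0121 mph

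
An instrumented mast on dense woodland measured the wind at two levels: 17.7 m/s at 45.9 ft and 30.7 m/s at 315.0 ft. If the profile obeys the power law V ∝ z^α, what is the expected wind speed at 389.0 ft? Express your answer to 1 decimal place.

32.6 m/s

First find α: α = ln(V₂/V₁)/ln(z₂/z₁) = ln(30.7/17.7)/ln(315.0/45.9) = 0.55070/1.92611 = 0.2859
Extrapolate from 315.0 ft to 389.0 ft: V₃ = 30.7 × (389.0/315.0)^0.2859 = 30.7 × 1.0622 = 32.6091 m/s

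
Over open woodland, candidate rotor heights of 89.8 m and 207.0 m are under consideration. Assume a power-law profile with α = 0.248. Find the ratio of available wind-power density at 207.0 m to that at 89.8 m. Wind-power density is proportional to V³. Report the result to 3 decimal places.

Speed ratio: V_B/V_A = (z_B/z_A)^α = (207.0/89.8)^0.248 = (2.3051)^0.248 = 1.23012
Power-density ratio: P_B/P_A = (V_B/V_A)³ = (1.23012)³ = 1.86142

1.861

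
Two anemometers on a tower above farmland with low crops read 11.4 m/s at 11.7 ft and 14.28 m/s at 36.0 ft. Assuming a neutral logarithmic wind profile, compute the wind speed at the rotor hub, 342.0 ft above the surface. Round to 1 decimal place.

20.0 m/s

Log law: V ∝ ln(z/z₀). From the pair, with r = V₁/V₂ = 0.79832,
ln z₀ = (ln z₁ − r·ln z₂)/(1 − r) = (2.4596 − 0.79832×3.5835)/0.20168 = -1.9893 → z₀ = 0.1368 ft
V₃ = V₁ · ln(z₃/z₀)/ln(z₁/z₀) = 11.4 × 7.8241/4.4489 = 20.0488 m/s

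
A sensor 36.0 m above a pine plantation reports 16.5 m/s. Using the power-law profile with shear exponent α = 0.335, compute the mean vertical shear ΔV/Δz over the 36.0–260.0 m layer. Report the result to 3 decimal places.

0.069 m/s/m

Power law: V₂ = V₁ · (z₂/z₁)^α = 16.5 × (7.2222)^0.335 = 31.9992 m/s
ΔV/Δz = (31.9992 − 16.5)/(260.0 − 36.0) = 15.4992/224.0000 = 0.06919 m/s/m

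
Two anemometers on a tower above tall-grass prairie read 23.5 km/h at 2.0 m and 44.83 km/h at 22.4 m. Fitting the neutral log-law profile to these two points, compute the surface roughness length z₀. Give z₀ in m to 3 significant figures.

z₀ ≈ 0.140 m

Log law: V(z) ∝ ln(z/z₀). With r = V₁/V₂ = 23.5/44.83 = 0.52420,
r · ln(z₂/z₀) = ln(z₁/z₀) ⇒ ln z₀ = (ln z₁ − r·ln z₂)/(1 − r)
ln z₀ = (0.69315 − 0.52420×3.10906) / 0.47580 = -1.9685
z₀ = exp(-1.9685) = 0.1397 m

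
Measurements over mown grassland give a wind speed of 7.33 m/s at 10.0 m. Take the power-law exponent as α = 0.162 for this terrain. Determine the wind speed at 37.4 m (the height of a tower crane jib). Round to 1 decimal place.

Power-law profile: V₂ = V₁ · (z₂/z₁)^α
V₂ = 7.33 × (37.4/10.0)^0.162 = 7.33 × (3.7400)^0.162
    = 7.33 × 1.2382 = 9.0763 m/s

9.1 m/s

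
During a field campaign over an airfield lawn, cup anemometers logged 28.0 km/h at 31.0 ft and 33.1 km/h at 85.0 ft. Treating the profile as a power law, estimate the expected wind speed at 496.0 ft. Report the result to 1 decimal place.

44.4 km/h

First find α: α = ln(V₂/V₁)/ln(z₂/z₁) = ln(33.1/28.0)/ln(85.0/31.0) = 0.16733/1.00866 = 0.1659
Extrapolate from 85.0 ft to 496.0 ft: V₃ = 33.1 × (496.0/85.0)^0.1659 = 33.1 × 1.3399 = 44.3518 km/h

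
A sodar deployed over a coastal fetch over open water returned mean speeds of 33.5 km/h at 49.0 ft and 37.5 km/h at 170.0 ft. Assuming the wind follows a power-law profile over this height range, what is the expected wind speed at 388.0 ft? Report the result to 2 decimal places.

First find α: α = ln(V₂/V₁)/ln(z₂/z₁) = ln(37.5/33.5)/ln(170.0/49.0) = 0.11280/1.24398 = 0.0907
Extrapolate from 170.0 ft to 388.0 ft: V₃ = 37.5 × (388.0/170.0)^0.0907 = 37.5 × 1.0777 = 40.4135 km/h

40.41 km/h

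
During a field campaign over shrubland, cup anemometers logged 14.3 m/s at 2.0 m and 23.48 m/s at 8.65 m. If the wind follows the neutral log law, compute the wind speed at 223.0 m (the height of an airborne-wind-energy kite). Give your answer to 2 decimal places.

Log law: V ∝ ln(z/z₀). From the pair, with r = V₁/V₂ = 0.60903,
ln z₀ = (ln z₁ − r·ln z₂)/(1 − r) = (0.6931 − 0.60903×2.1576)/0.39097 = -1.5880 → z₀ = 0.2043 m
V₃ = V₁ · ln(z₃/z₀)/ln(z₁/z₀) = 14.3 × 6.9952/2.2812 = 43.8509 m/s

43.85 m/s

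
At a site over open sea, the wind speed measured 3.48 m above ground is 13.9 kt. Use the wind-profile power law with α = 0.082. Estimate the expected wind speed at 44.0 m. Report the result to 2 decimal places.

17.11 kt

Power-law profile: V₂ = V₁ · (z₂/z₁)^α
V₂ = 13.9 × (44.0/3.48)^0.082 = 13.9 × (12.6437)^0.082
    = 13.9 × 1.2313 = 17.1147 kt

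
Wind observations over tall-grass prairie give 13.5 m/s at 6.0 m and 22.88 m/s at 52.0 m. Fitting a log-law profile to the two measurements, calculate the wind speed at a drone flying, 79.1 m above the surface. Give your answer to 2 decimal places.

Log law: V ∝ ln(z/z₀). From the pair, with r = V₁/V₂ = 0.59003,
ln z₀ = (ln z₁ − r·ln z₂)/(1 − r) = (1.7918 − 0.59003×3.9512)/0.40997 = -1.3162 → z₀ = 0.2681 m
V₃ = V₁ · ln(z₃/z₀)/ln(z₁/z₀) = 13.5 × 5.6870/3.1080 = 24.7020 m/s

24.70 m/s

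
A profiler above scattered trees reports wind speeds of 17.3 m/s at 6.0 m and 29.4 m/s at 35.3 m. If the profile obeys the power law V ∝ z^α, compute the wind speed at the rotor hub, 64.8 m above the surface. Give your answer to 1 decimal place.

First find α: α = ln(V₂/V₁)/ln(z₂/z₁) = ln(29.4/17.3)/ln(35.3/6.0) = 0.53029/1.77212 = 0.2992
Extrapolate from 35.3 m to 64.8 m: V₃ = 29.4 × (64.8/35.3)^0.2992 = 29.4 × 1.1993 = 35.2604 m/s

35.3 m/s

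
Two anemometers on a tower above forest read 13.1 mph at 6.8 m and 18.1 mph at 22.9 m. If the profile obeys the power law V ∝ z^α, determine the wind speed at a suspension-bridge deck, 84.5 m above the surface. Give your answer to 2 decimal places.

First find α: α = ln(V₂/V₁)/ln(z₂/z₁) = ln(18.1/13.1)/ln(22.9/6.8) = 0.32330/1.21421 = 0.2663
Extrapolate from 22.9 m to 84.5 m: V₃ = 18.1 × (84.5/22.9)^0.2663 = 18.1 × 1.4157 = 25.6245 mph

25.62 mph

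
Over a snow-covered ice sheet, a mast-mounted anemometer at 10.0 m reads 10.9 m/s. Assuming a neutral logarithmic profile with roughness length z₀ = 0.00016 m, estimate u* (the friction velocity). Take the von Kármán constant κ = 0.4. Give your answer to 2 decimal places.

u* ≈ 0.39 m/s

Log law: V(z) = (u*/κ) · ln(z/z₀) ⇒ u* = κ · V / ln(z/z₀)
u* = 0.4 × 10.9 / ln(10.0/0.00016) = 0.4 × 10.9 / 11.0429
   = 4.3600 / 11.0429 = 0.3948 m/s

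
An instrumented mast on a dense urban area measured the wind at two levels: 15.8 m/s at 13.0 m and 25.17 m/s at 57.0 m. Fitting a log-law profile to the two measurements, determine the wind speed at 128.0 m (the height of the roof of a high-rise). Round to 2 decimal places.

Log law: V ∝ ln(z/z₀). From the pair, with r = V₁/V₂ = 0.62773,
ln z₀ = (ln z₁ − r·ln z₂)/(1 − r) = (2.5649 − 0.62773×4.0431)/0.37227 = 0.0725 → z₀ = 1.075 m
V₃ = V₁ · ln(z₃/z₀)/ln(z₁/z₀) = 15.8 × 4.7795/2.4924 = 30.2983 m/s

30.30 m/s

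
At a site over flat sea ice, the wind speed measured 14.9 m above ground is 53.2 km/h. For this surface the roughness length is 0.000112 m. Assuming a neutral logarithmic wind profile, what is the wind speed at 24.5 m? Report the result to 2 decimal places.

55.44 km/h

Log law: V(z) ∝ ln(z/z₀), so V₂/V₁ = ln(z₂/z₀) / ln(z₁/z₀).
ln(24.5/0.000112) = 12.2957, ln(14.9/0.000112) = 11.7984
V₂ = 53.2 × 12.2957/11.7984 = 53.2 × 1.0422 = 55.4424 km/h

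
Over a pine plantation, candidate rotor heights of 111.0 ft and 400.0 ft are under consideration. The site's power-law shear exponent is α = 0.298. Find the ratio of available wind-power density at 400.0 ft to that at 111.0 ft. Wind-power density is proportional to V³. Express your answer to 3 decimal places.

3.146

Speed ratio: V_B/V_A = (z_B/z_A)^α = (400.0/111.0)^0.298 = (3.6036)^0.298 = 1.46524
Power-density ratio: P_B/P_A = (V_B/V_A)³ = (1.46524)³ = 3.14574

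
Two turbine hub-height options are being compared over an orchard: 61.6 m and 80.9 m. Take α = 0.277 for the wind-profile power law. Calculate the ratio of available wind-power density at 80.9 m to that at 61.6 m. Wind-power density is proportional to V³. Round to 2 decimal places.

1.25

Speed ratio: V_B/V_A = (z_B/z_A)^α = (80.9/61.6)^0.277 = (1.3133)^0.277 = 1.07842
Power-density ratio: P_B/P_A = (V_B/V_A)³ = (1.07842)³ = 1.25419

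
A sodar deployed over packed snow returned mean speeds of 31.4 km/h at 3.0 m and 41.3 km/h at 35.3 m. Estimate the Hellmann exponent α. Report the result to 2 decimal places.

Power law: V₂/V₁ = (z₂/z₁)^α ⇒ α = ln(V₂/V₁) / ln(z₂/z₁)
α = ln(41.3/31.4) / ln(35.3/3.0) = ln(1.3153) / ln(11.7667)
  = 0.27405 / 2.46527 = 0.11117

α ≈ 0.11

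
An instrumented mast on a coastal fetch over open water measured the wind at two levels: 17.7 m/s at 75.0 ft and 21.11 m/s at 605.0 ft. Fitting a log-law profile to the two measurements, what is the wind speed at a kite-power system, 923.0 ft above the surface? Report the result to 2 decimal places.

Log law: V ∝ ln(z/z₀). From the pair, with r = V₁/V₂ = 0.83847,
ln z₀ = (ln z₁ − r·ln z₂)/(1 − r) = (4.3175 − 0.83847×6.4052)/0.16153 = -6.5192 → z₀ = 0.001475 ft
V₃ = V₁ · ln(z₃/z₀)/ln(z₁/z₀) = 17.7 × 13.3468/10.8367 = 21.7999 m/s

21.80 m/s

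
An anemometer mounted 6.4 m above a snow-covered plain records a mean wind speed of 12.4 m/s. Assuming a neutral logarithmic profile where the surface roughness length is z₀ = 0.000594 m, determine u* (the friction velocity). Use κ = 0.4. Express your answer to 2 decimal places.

Log law: V(z) = (u*/κ) · ln(z/z₀) ⇒ u* = κ · V / ln(z/z₀)
u* = 0.4 × 12.4 / ln(6.4/0.000594) = 0.4 × 12.4 / 9.2849
   = 4.9600 / 9.2849 = 0.5342 m/s

u* ≈ 0.53 m/s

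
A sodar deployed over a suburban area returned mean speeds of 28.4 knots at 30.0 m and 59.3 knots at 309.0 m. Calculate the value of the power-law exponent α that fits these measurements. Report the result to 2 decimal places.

α ≈ 0.32

Power law: V₂/V₁ = (z₂/z₁)^α ⇒ α = ln(V₂/V₁) / ln(z₂/z₁)
α = ln(59.3/28.4) / ln(309.0/30.0) = ln(2.0880) / ln(10.3000)
  = 0.73622 / 2.33214 = 0.31568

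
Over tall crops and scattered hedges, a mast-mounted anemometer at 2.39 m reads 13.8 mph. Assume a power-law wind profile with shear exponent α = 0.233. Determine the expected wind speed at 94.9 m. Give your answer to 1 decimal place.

Power-law profile: V₂ = V₁ · (z₂/z₁)^α
V₂ = 13.8 × (94.9/2.39)^0.233 = 13.8 × (39.7071)^0.233
    = 13.8 × 2.3580 = 32.5398 mph

32.5 mph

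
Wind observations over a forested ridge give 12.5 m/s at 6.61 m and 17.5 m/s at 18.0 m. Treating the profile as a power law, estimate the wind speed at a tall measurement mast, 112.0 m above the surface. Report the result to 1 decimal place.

First find α: α = ln(V₂/V₁)/ln(z₂/z₁) = ln(17.5/12.5)/ln(18.0/6.61) = 0.33647/1.00179 = 0.3359
Extrapolate from 18.0 m to 112.0 m: V₃ = 17.5 × (112.0/18.0)^0.3359 = 17.5 × 1.8478 = 32.3372 m/s

32.3 m/s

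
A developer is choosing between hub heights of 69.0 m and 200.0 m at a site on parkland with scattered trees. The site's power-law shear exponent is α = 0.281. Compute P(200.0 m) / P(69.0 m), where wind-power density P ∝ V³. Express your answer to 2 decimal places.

Speed ratio: V_B/V_A = (z_B/z_A)^α = (200.0/69.0)^0.281 = (2.8986)^0.281 = 1.34857
Power-density ratio: P_B/P_A = (V_B/V_A)³ = (1.34857)³ = 2.45255

2.45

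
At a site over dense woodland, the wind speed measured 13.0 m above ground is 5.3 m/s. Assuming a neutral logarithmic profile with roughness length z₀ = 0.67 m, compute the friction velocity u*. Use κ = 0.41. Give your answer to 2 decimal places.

u* ≈ 0.73 m/s

Log law: V(z) = (u*/κ) · ln(z/z₀) ⇒ u* = κ · V / ln(z/z₀)
u* = 0.41 × 5.3 / ln(13.0/0.67) = 0.41 × 5.3 / 2.9654
   = 2.1730 / 2.9654 = 0.7328 m/s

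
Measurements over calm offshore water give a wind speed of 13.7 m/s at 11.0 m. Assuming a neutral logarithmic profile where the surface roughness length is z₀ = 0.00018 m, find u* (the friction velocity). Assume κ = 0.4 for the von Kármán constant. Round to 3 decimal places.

u* ≈ 0.497 m/s

Log law: V(z) = (u*/κ) · ln(z/z₀) ⇒ u* = κ · V / ln(z/z₀)
u* = 0.4 × 13.7 / ln(11.0/0.00018) = 0.4 × 13.7 / 11.0204
   = 5.4800 / 11.0204 = 0.4973 m/s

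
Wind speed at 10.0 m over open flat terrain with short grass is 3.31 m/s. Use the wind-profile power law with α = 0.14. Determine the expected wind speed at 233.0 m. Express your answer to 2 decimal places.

Power-law profile: V₂ = V₁ · (z₂/z₁)^α
V₂ = 3.31 × (233.0/10.0)^0.14 = 3.31 × (23.3000)^0.14
    = 3.31 × 1.5539 = 5.1435 m/s

5.14 m/s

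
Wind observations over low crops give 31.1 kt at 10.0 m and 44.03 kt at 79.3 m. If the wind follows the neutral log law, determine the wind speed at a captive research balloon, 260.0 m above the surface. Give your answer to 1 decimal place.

51.4 kt

Log law: V ∝ ln(z/z₀). From the pair, with r = V₁/V₂ = 0.70634,
ln z₀ = (ln z₁ − r·ln z₂)/(1 − r) = (2.3026 − 0.70634×4.3732)/0.29366 = -2.6779 → z₀ = 0.06871 m
V₃ = V₁ · ln(z₃/z₀)/ln(z₁/z₀) = 31.1 × 8.2386/4.9805 = 51.4449 kt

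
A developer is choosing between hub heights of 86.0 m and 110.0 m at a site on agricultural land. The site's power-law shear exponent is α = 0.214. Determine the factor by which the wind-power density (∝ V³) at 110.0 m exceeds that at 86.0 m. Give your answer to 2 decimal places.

Speed ratio: V_B/V_A = (z_B/z_A)^α = (110.0/86.0)^0.214 = (1.2791)^0.214 = 1.05408
Power-density ratio: P_B/P_A = (V_B/V_A)³ = (1.05408)³ = 1.17119

1.17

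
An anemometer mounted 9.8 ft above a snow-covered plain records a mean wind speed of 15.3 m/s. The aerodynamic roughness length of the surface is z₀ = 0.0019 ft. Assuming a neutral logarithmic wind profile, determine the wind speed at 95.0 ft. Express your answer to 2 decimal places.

19.37 m/s

Log law: V(z) ∝ ln(z/z₀), so V₂/V₁ = ln(z₂/z₀) / ln(z₁/z₀).
ln(95.0/0.0019) = 10.8198, ln(9.8/0.0019) = 8.5483
V₂ = 15.3 × 10.8198/8.5483 = 15.3 × 1.2657 = 19.3656 m/s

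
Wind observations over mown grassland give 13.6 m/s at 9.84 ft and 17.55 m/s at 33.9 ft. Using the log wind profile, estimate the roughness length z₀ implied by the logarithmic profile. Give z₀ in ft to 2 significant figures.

Log law: V(z) ∝ ln(z/z₀). With r = V₁/V₂ = 13.6/17.55 = 0.77493,
r · ln(z₂/z₀) = ln(z₁/z₀) ⇒ ln z₀ = (ln z₁ − r·ln z₂)/(1 − r)
ln z₀ = (2.28646 − 0.77493×3.52342) / 0.22507 = -1.9724
z₀ = exp(-1.9724) = 0.1391 ft

z₀ ≈ 0.14 ft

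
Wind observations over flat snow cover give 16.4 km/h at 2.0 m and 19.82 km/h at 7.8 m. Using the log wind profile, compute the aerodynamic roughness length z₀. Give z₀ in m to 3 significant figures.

z₀ ≈ 0.00293 m

Log law: V(z) ∝ ln(z/z₀). With r = V₁/V₂ = 16.4/19.82 = 0.82745,
r · ln(z₂/z₀) = ln(z₁/z₀) ⇒ ln z₀ = (ln z₁ − r·ln z₂)/(1 − r)
ln z₀ = (0.69315 − 0.82745×2.05412) / 0.17255 = -5.8332
z₀ = exp(-5.8332) = 0.002929 m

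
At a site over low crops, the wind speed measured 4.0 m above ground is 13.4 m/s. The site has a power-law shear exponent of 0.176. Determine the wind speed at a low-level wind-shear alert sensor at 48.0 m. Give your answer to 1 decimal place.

20.8 m/s

Power-law profile: V₂ = V₁ · (z₂/z₁)^α
V₂ = 13.4 × (48.0/4.0)^0.176 = 13.4 × (12.0000)^0.176
    = 13.4 × 1.5486 = 20.7511 m/s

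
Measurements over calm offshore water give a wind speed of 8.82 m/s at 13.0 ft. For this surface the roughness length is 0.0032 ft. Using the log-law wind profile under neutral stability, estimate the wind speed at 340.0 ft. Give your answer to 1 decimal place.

Log law: V(z) ∝ ln(z/z₀), so V₂/V₁ = ln(z₂/z₀) / ln(z₁/z₀).
ln(340.0/0.0032) = 11.5736, ln(13.0/0.0032) = 8.3096
V₂ = 8.82 × 11.5736/8.3096 = 8.82 × 1.3928 = 12.2845 m/s

12.3 m/s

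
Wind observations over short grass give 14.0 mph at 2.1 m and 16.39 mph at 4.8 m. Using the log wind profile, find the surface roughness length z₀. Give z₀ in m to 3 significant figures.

z₀ ≈ 0.0166 m

Log law: V(z) ∝ ln(z/z₀). With r = V₁/V₂ = 14.0/16.39 = 0.85418,
r · ln(z₂/z₀) = ln(z₁/z₀) ⇒ ln z₀ = (ln z₁ − r·ln z₂)/(1 − r)
ln z₀ = (0.74194 − 0.85418×1.56862) / 0.14582 = -4.1005
z₀ = exp(-4.1005) = 0.01656 m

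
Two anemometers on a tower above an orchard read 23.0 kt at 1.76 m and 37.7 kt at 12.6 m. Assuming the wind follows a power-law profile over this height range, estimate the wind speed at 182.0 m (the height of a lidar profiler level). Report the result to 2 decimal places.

73.70 kt

First find α: α = ln(V₂/V₁)/ln(z₂/z₁) = ln(37.7/23.0)/ln(12.6/1.76) = 0.49417/1.96838 = 0.2511
Extrapolate from 12.6 m to 182.0 m: V₃ = 37.7 × (182.0/12.6)^0.2511 = 37.7 × 1.9550 = 73.7032 kt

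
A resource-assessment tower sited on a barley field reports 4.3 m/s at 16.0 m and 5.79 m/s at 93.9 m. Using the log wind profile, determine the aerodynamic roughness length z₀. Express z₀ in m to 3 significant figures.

Log law: V(z) ∝ ln(z/z₀). With r = V₁/V₂ = 4.3/5.79 = 0.74266,
r · ln(z₂/z₀) = ln(z₁/z₀) ⇒ ln z₀ = (ln z₁ − r·ln z₂)/(1 − r)
ln z₀ = (2.77259 − 0.74266×4.54223) / 0.25734 = -2.3344
z₀ = exp(-2.3344) = 0.09687 m

z₀ ≈ 0.0969 m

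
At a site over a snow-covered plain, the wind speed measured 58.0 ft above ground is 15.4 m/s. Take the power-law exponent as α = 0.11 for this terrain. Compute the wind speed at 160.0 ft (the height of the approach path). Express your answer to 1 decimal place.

17.2 m/s

Power-law profile: V₂ = V₁ · (z₂/z₁)^α
V₂ = 15.4 × (160.0/58.0)^0.11 = 15.4 × (2.7586)^0.11
    = 15.4 × 1.1181 = 17.2186 m/s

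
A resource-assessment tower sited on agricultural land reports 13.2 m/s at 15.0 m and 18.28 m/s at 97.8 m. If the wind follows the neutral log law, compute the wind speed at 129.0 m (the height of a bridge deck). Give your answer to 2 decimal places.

Log law: V ∝ ln(z/z₀). From the pair, with r = V₁/V₂ = 0.72210,
ln z₀ = (ln z₁ − r·ln z₂)/(1 − r) = (2.7081 − 0.72210×4.5829)/0.27790 = -2.1637 → z₀ = 0.1149 m
V₃ = V₁ · ln(z₃/z₀)/ln(z₁/z₀) = 13.2 × 7.0235/4.8717 = 19.0302 m/s

19.03 m/s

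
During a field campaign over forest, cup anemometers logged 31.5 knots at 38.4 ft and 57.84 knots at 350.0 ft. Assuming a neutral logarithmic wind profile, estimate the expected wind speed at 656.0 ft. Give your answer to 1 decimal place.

65.3 knots

Log law: V ∝ ln(z/z₀). From the pair, with r = V₁/V₂ = 0.54461,
ln z₀ = (ln z₁ − r·ln z₂)/(1 − r) = (3.6481 − 0.54461×5.8579)/0.45539 = 1.0053 → z₀ = 2.733 ft
V₃ = V₁ · ln(z₃/z₀)/ln(z₁/z₀) = 31.5 × 5.4809/2.6428 = 65.3280 knots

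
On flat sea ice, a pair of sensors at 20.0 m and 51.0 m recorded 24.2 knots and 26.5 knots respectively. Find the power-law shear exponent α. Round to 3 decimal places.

Power law: V₂/V₁ = (z₂/z₁)^α ⇒ α = ln(V₂/V₁) / ln(z₂/z₁)
α = ln(26.5/24.2) / ln(51.0/20.0) = ln(1.0950) / ln(2.5500)
  = 0.09079 / 0.93609 = 0.09699

α ≈ 0.097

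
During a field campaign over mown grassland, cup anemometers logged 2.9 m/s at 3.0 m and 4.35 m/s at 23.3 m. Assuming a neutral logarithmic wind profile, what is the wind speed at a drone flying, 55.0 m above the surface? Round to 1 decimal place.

Log law: V ∝ ln(z/z₀). From the pair, with r = V₁/V₂ = 0.66667,
ln z₀ = (ln z₁ − r·ln z₂)/(1 − r) = (1.0986 − 0.66667×3.1485)/0.33333 = -3.0011 → z₀ = 0.04973 m
V₃ = V₁ · ln(z₃/z₀)/ln(z₁/z₀) = 2.9 × 7.0084/4.0997 = 4.9575 m/s

5.0 m/s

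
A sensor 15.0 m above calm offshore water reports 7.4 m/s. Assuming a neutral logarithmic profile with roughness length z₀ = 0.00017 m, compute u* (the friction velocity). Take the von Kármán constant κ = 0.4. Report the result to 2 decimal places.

u* ≈ 0.26 m/s

Log law: V(z) = (u*/κ) · ln(z/z₀) ⇒ u* = κ · V / ln(z/z₀)
u* = 0.4 × 7.4 / ln(15.0/0.00017) = 0.4 × 7.4 / 11.3878
   = 2.9600 / 11.3878 = 0.2599 m/s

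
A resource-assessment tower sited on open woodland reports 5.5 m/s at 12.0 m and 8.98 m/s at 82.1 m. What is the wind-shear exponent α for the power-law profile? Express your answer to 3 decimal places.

Power law: V₂/V₁ = (z₂/z₁)^α ⇒ α = ln(V₂/V₁) / ln(z₂/z₁)
α = ln(8.98/5.5) / ln(82.1/12.0) = ln(1.6327) / ln(6.8417)
  = 0.49025 / 1.92303 = 0.25494

α ≈ 0.255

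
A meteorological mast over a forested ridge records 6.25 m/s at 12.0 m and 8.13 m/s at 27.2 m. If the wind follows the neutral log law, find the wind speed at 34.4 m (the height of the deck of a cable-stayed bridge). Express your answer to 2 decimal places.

Log law: V ∝ ln(z/z₀). From the pair, with r = V₁/V₂ = 0.76876,
ln z₀ = (ln z₁ − r·ln z₂)/(1 − r) = (2.4849 − 0.76876×3.3032)/0.23124 = -0.2355 → z₀ = 0.7901 m
V₃ = V₁ · ln(z₃/z₀)/ln(z₁/z₀) = 6.25 × 3.7736/2.7204 = 8.6695 m/s

8.67 m/s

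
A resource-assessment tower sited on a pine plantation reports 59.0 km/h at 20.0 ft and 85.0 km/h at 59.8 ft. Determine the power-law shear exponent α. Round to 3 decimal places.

α ≈ 0.333

Power law: V₂/V₁ = (z₂/z₁)^α ⇒ α = ln(V₂/V₁) / ln(z₂/z₁)
α = ln(85.0/59.0) / ln(59.8/20.0) = ln(1.4407) / ln(2.9900)
  = 0.36511 / 1.09527 = 0.33335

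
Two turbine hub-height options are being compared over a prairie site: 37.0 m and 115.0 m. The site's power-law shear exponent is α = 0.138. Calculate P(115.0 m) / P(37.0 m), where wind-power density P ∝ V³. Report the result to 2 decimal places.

1.60

Speed ratio: V_B/V_A = (z_B/z_A)^α = (115.0/37.0)^0.138 = (3.1081)^0.138 = 1.16940
Power-density ratio: P_B/P_A = (V_B/V_A)³ = (1.16940)³ = 1.59917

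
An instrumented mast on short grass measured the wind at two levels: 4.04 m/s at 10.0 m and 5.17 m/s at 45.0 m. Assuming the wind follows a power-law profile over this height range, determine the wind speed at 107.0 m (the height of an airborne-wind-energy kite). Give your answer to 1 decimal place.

First find α: α = ln(V₂/V₁)/ln(z₂/z₁) = ln(5.17/4.04)/ln(45.0/10.0) = 0.24663/1.50408 = 0.1640
Extrapolate from 45.0 m to 107.0 m: V₃ = 5.17 × (107.0/45.0)^0.1640 = 5.17 × 1.1526 = 5.9590 m/s

6.0 m/s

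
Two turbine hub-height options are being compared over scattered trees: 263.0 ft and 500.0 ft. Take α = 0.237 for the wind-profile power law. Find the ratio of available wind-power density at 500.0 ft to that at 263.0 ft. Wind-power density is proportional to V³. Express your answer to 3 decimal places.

1.579

Speed ratio: V_B/V_A = (z_B/z_A)^α = (500.0/263.0)^0.237 = (1.9011)^0.237 = 1.16446
Power-density ratio: P_B/P_A = (V_B/V_A)³ = (1.16446)³ = 1.57899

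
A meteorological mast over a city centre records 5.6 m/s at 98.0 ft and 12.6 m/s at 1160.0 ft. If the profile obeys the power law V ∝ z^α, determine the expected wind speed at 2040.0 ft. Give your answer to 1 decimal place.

15.2 m/s

First find α: α = ln(V₂/V₁)/ln(z₂/z₁) = ln(12.6/5.6)/ln(1160.0/98.0) = 0.81093/2.47121 = 0.3282
Extrapolate from 1160.0 ft to 2040.0 ft: V₃ = 12.6 × (2040.0/1160.0)^0.3282 = 12.6 × 1.2035 = 15.1644 m/s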